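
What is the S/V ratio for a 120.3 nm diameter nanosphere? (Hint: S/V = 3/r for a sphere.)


Radius r = 120.3/2 = 60.15 nm
S/V = 3 / r = 3 / 60.15
S/V = 0.0499 nm^-1

0.0499


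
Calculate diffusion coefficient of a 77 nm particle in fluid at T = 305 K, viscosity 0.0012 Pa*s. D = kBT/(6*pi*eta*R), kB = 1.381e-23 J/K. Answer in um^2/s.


Radius R = 77/2 = 38.5 nm = 3.85e-08 m
D = kB*T / (6*pi*eta*R)
D = 1.381e-23 * 305 / (6 * pi * 0.0012 * 3.85e-08)
D = 4.83671e-12 m^2/s = 4.837 um^2/s

4.837


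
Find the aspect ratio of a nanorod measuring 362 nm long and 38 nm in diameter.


Aspect ratio AR = length / diameter
AR = 362 / 38
AR = 9.53

9.53


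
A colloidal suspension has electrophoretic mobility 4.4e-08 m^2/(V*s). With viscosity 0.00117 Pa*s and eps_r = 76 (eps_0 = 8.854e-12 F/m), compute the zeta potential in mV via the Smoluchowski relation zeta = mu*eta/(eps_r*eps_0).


Smoluchowski equation: zeta = mu * eta / (eps_r * eps_0)
zeta = 4.4e-08 * 0.00117 / (76 * 8.854e-12)
zeta = 0.076504 V = 76.5 mV

76.5


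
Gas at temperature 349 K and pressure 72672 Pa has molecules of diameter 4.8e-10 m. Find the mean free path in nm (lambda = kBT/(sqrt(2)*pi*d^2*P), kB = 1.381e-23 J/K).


Mean free path: lambda = kB*T / (sqrt(2) * pi * d^2 * P)
lambda = 1.381e-23 * 349 / (sqrt(2) * pi * (4.8e-10)^2 * 72672)
lambda = 6.47895e-08 m
lambda = 64.79 nm

64.79


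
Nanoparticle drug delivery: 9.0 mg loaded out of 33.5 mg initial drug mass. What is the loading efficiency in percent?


Drug loading efficiency = (drug loaded / drug initial) * 100
DLE = 9.0 / 33.5 * 100
DLE = 0.2687 * 100
DLE = 26.87%

26.87


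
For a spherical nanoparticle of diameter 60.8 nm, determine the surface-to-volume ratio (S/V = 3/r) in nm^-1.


Radius r = 60.8/2 = 30.4 nm
S/V = 3 / r = 3 / 30.4
S/V = 0.0987 nm^-1

0.0987


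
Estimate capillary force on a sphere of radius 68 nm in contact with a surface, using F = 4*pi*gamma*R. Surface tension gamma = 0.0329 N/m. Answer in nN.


Convert radius: R = 68 nm = 6.8e-08 m
F = 4 * pi * gamma * R
F = 4 * pi * 0.0329 * 6.8e-08
F = 2.81135e-08 N = 28.1135 nN

28.1135


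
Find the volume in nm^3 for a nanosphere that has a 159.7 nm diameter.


Radius r = 159.7/2 = 79.85 nm
Volume V = (4/3) * pi * r^3
V = (4/3) * pi * (79.85)^3
V = 2132619.47 nm^3

2132619.47


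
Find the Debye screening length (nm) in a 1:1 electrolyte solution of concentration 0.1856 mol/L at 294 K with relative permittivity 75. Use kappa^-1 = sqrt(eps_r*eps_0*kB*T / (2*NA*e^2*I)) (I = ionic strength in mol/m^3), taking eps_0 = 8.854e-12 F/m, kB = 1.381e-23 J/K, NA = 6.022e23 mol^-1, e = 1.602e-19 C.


Ionic strength I = 0.1856 * 1^2 * 1000 = 185.6 mol/m^3
kappa^-1 = sqrt(75 * 8.854e-12 * 1.381e-23 * 294 / (2 * 6.022e23 * (1.602e-19)^2 * 185.6))
kappa^-1 = 0.686 nm

0.686


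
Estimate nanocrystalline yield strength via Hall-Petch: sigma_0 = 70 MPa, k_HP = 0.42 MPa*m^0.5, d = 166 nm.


d = 166 nm = 1.66e-07 m
sqrt(d) = 0.000407431
Hall-Petch contribution = k / sqrt(d) = 0.42 / 0.000407431 = 1030.8 MPa
sigma = sigma_0 + k/sqrt(d) = 70 + 1030.8 = 1100.8 MPa

1100.8


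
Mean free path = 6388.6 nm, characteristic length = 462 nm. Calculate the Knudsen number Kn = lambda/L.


Knudsen number Kn = lambda / L
Kn = 6388.6 / 462
Kn = 13.8281

13.8281


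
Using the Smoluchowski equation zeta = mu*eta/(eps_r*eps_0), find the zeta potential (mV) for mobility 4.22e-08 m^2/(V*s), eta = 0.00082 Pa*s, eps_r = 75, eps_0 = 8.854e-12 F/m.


Smoluchowski equation: zeta = mu * eta / (eps_r * eps_0)
zeta = 4.22e-08 * 0.00082 / (75 * 8.854e-12)
zeta = 0.052111 V = 52.11 mV

52.11


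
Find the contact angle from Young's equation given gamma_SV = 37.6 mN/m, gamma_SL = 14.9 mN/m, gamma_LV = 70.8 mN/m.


cos(theta) = (gamma_SV - gamma_SL) / gamma_LV
cos(theta) = (37.6 - 14.9) / 70.8
cos(theta) = 0.320621
theta = arccos(0.320621) = 71.3 degrees

71.3


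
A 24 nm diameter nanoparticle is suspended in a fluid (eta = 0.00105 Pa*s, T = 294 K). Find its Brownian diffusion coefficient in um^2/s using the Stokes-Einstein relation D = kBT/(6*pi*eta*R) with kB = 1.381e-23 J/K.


Radius R = 24/2 = 12 nm = 1.2e-08 m
D = kB*T / (6*pi*eta*R)
D = 1.381e-23 * 294 / (6 * pi * 0.00105 * 1.2e-08)
D = 1.7095e-11 m^2/s = 17.095 um^2/s

17.095


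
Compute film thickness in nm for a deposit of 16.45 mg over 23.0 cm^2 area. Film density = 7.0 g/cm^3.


Convert: m = 16.45 mg = 1.6450e-05 kg, A = 23.0 cm^2 = 2.3000e-03 m^2, rho = 7.0 g/cm^3 = 7000 kg/m^3
t = m / (A * rho)
t = 1.6450e-05 / (2.3000e-03 * 7000)
t = 1.0217e-06 m = 1021.7 nm

1021.7


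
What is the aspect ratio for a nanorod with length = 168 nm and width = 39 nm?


Aspect ratio AR = length / diameter
AR = 168 / 39
AR = 4.31

4.31


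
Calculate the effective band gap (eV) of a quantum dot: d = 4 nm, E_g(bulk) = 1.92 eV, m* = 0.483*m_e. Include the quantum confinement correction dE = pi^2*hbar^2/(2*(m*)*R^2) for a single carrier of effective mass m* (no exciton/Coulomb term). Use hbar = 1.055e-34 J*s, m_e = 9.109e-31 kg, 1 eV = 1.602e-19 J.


Radius R = 4/2 nm = 2e-09 m
Confinement energy dE = pi^2 * hbar^2 / (2 * m_eff * m_e * R^2)
dE = pi^2 * (1.055e-34)^2 / (2 * 0.483 * 9.109e-31 * (2e-09)^2) J, divided by 1.602e-19 J/eV
dE = 0.1948 eV
Total band gap = E_g(bulk) + dE = 1.92 + 0.1948 = 2.1148 eV

2.1148


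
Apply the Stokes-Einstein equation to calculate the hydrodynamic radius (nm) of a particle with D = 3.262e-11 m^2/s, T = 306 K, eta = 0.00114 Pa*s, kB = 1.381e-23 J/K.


Stokes-Einstein: R = kB*T / (6*pi*eta*D)
R = 1.381e-23 * 306 / (6 * pi * 0.00114 * 3.262e-11)
R = 6.02872e-09 m = 6.03 nm

6.03


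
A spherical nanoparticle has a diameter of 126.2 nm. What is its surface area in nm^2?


Radius r = 126.2/2 = 63.1 nm
Surface area SA = 4 * pi * r^2
SA = 4 * pi * (63.1)^2
SA = 50034.39 nm^2

50034.39


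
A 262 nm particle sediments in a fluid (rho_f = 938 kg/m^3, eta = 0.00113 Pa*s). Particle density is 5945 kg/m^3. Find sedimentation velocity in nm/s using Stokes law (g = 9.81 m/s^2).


Radius R = 262/2 nm = 1.31e-07 m
Density difference = 5945 - 938 = 5007 kg/m^3
v = 2 * R^2 * (rho_p - rho_f) * g / (9 * eta)
v = 2 * (1.31e-07)^2 * 5007 * 9.81 / (9 * 0.00113)
v = 1.65767e-07 m/s = 165.7671 nm/s

165.7671


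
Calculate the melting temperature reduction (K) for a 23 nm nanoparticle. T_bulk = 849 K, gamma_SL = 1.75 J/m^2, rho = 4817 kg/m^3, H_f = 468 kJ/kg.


Radius R = 23/2 = 11.5 nm = 1.15e-08 m
Convert H_f = 468 kJ/kg = 468000 J/kg
dT = 2 * gamma_SL * T_bulk / (rho * H_f * R)
dT = 2 * 1.75 * 849 / (4817 * 468000 * 1.15e-08)
dT = 114.6 K

114.6


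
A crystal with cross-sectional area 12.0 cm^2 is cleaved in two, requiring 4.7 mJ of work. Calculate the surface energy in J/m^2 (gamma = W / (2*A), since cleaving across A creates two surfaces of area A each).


Convert: A = 12.0 cm^2 = 0.0012 m^2, W = 4.7 mJ = 0.0047 J
Cleaving exposes two faces of area A, so total new surface = 2*A and gamma = W / (2*A)
gamma = 0.0047 / (2 * 0.0012)
gamma = 1.958 J/m^2

1.958


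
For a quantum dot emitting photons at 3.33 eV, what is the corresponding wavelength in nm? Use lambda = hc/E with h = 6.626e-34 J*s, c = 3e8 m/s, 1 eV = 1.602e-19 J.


Convert energy: E = 3.33 eV = 3.33 * 1.602e-19 = 5.33466e-19 J
lambda = h*c / E = 6.626e-34 * 3e8 / 5.33466e-19
lambda = 3.7262e-07 m = 372.6 nm

372.6


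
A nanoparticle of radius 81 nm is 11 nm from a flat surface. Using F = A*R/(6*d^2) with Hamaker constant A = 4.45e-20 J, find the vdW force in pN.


Convert to SI: R = 81 nm = 8.1e-08 m, d = 11 nm = 1.1e-08 m
F = A * R / (6 * d^2)
F = 4.45e-20 * 8.1e-08 / (6 * (1.1e-08)^2)
F = 4.96488e-12 N = 4.965 pN

4.965


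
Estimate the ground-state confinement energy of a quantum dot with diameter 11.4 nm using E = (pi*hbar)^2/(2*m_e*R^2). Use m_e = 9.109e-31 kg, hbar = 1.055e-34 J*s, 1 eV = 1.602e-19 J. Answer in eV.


Radius R = 11.4/2 = 5.7 nm = 5.7e-09 m
E = (pi * 1.055e-34)^2 / (2 * 9.109e-31 * (5.7e-09)^2)
E(J) = 1.8559e-21
E = E(J) / 1.602e-19 = 0.0116 eV

0.0116


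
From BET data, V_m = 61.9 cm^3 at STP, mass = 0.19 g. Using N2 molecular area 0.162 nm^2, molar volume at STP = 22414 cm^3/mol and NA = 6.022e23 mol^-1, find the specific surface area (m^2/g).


Number of moles in monolayer = V_m / 22414 = 61.9 / 22414 = 0.00276167
Number of molecules = moles * NA = 0.00276167 * 6.022e23
SA = molecules * sigma / mass
SA = (61.9 / 22414) * 6.022e23 * 0.162e-18 / 0.19
SA = 1418.0 m^2/g

1418.0


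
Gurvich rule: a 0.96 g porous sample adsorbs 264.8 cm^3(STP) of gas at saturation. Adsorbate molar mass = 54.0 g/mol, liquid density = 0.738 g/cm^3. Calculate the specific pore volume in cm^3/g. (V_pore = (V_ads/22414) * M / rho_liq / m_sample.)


Moles adsorbed n = V_ads / 22414 = 264.8 / 22414 = 1.181404e-02 mol
Liquid volume V_liq = n * M / rho_liq = 1.181404e-02 * 54.0 / 0.738 = 0.86444 cm^3
Specific pore volume V_pore = V_liq / m_sample = 0.86444 / 0.96
V_pore = 0.9005 cm^3/g

0.9005


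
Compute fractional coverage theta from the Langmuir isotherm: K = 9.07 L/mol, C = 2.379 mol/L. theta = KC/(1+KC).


Langmuir isotherm: theta = K*C / (1 + K*C)
K*C = 9.07 * 2.379 = 21.57753
theta = 21.57753 / (1 + 21.57753) = 21.57753 / 22.57753
theta = 0.9557

0.9557


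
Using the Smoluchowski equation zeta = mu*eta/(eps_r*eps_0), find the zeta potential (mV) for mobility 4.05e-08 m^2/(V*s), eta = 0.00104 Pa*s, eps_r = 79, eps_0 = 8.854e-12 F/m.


Smoluchowski equation: zeta = mu * eta / (eps_r * eps_0)
zeta = 4.05e-08 * 0.00104 / (79 * 8.854e-12)
zeta = 0.060217 V = 60.22 mV

60.22


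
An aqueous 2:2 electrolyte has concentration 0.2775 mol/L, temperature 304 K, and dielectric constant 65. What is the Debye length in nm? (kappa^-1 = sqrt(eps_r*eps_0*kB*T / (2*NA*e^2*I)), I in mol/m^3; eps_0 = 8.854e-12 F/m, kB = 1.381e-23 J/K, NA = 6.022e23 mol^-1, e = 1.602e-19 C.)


Ionic strength I = 0.2775 * 2^2 * 1000 = 1110 mol/m^3
kappa^-1 = sqrt(65 * 8.854e-12 * 1.381e-23 * 304 / (2 * 6.022e23 * (1.602e-19)^2 * 1110))
kappa^-1 = 0.265 nm

0.265


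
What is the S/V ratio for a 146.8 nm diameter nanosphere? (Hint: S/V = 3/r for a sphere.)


Radius r = 146.8/2 = 73.4 nm
S/V = 3 / r = 3 / 73.4
S/V = 0.0409 nm^-1

0.0409


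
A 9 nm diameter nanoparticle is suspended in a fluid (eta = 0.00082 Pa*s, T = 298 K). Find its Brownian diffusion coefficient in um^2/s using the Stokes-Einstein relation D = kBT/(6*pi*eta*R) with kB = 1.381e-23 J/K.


Radius R = 9/2 = 4.5 nm = 4.5e-09 m
D = kB*T / (6*pi*eta*R)
D = 1.381e-23 * 298 / (6 * pi * 0.00082 * 4.5e-09)
D = 5.91674e-11 m^2/s = 59.167 um^2/s

59.167


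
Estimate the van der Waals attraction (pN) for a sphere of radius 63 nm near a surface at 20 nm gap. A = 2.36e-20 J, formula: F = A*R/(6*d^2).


Convert to SI: R = 63 nm = 6.3e-08 m, d = 20 nm = 2e-08 m
F = A * R / (6 * d^2)
F = 2.36e-20 * 6.3e-08 / (6 * (2e-08)^2)
F = 6.195e-13 N = 0.62 pN

0.62


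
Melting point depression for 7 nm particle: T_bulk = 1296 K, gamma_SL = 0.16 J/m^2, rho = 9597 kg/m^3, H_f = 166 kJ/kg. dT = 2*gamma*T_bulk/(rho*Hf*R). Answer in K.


Radius R = 7/2 = 3.5 nm = 3.5e-09 m
Convert H_f = 166 kJ/kg = 166000 J/kg
dT = 2 * gamma_SL * T_bulk / (rho * H_f * R)
dT = 2 * 0.16 * 1296 / (9597 * 166000 * 3.5e-09)
dT = 74.4 K

74.4


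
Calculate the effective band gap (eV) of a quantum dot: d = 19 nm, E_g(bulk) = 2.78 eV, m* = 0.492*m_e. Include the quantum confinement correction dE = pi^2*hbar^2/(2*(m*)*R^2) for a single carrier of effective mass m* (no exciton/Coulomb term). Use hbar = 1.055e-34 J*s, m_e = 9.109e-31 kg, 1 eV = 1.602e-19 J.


Radius R = 19/2 nm = 9.5e-09 m
Confinement energy dE = pi^2 * hbar^2 / (2 * m_eff * m_e * R^2)
dE = pi^2 * (1.055e-34)^2 / (2 * 0.492 * 9.109e-31 * (9.5e-09)^2) J, divided by 1.602e-19 J/eV
dE = 0.0085 eV
Total band gap = E_g(bulk) + dE = 2.78 + 0.0085 = 2.7885 eV

2.7885


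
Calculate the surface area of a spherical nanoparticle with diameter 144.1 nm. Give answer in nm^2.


Radius r = 144.1/2 = 72.05 nm
Surface area SA = 4 * pi * r^2
SA = 4 * pi * (72.05)^2
SA = 65234.57 nm^2

65234.57


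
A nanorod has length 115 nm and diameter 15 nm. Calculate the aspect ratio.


Aspect ratio AR = length / diameter
AR = 115 / 15
AR = 7.67

7.67


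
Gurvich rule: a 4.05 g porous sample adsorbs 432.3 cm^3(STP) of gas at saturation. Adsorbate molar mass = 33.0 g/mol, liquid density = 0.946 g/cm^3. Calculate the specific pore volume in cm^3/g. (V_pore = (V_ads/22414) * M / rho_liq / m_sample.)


Moles adsorbed n = V_ads / 22414 = 432.3 / 22414 = 1.928705e-02 mol
Liquid volume V_liq = n * M / rho_liq = 1.928705e-02 * 33.0 / 0.946 = 0.67280 cm^3
Specific pore volume V_pore = V_liq / m_sample = 0.67280 / 4.05
V_pore = 0.1661 cm^3/g

0.1661


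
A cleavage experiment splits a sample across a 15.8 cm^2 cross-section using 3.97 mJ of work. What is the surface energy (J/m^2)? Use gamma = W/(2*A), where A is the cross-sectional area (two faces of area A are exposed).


Convert: A = 15.8 cm^2 = 0.00158 m^2, W = 3.97 mJ = 0.00397 J
Cleaving exposes two faces of area A, so total new surface = 2*A and gamma = W / (2*A)
gamma = 0.00397 / (2 * 0.00158)
gamma = 1.256 J/m^2

1.256


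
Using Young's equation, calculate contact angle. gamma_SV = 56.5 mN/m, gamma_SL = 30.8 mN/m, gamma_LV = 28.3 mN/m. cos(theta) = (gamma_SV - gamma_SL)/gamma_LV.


cos(theta) = (gamma_SV - gamma_SL) / gamma_LV
cos(theta) = (56.5 - 30.8) / 28.3
cos(theta) = 0.908127
theta = arccos(0.908127) = 24.75 degrees

24.75


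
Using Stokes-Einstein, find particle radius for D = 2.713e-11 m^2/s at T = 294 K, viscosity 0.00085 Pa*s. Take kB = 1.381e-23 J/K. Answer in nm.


Stokes-Einstein: R = kB*T / (6*pi*eta*D)
R = 1.381e-23 * 294 / (6 * pi * 0.00085 * 2.713e-11)
R = 9.34052e-09 m = 9.34 nm

9.34


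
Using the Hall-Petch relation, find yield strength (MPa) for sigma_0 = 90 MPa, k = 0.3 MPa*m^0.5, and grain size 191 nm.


d = 191 nm = 1.91e-07 m
sqrt(d) = 0.0004370355
Hall-Petch contribution = k / sqrt(d) = 0.3 / 0.0004370355 = 686.4 MPa
sigma = sigma_0 + k/sqrt(d) = 90 + 686.4 = 776.4 MPa

776.4


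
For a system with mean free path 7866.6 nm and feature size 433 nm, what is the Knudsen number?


Knudsen number Kn = lambda / L
Kn = 7866.6 / 433
Kn = 18.1677

18.1677


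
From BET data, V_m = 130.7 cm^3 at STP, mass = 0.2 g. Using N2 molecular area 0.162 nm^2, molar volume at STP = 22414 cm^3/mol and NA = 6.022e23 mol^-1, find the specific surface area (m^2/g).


Number of moles in monolayer = V_m / 22414 = 130.7 / 22414 = 0.00583118
Number of molecules = moles * NA = 0.00583118 * 6.022e23
SA = molecules * sigma / mass
SA = (130.7 / 22414) * 6.022e23 * 0.162e-18 / 0.2
SA = 2844.3 m^2/g

2844.3


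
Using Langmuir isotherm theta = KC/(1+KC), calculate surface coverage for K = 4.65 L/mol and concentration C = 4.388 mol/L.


Langmuir isotherm: theta = K*C / (1 + K*C)
K*C = 4.65 * 4.388 = 20.4042
theta = 20.4042 / (1 + 20.4042) = 20.4042 / 21.4042
theta = 0.9533

0.9533


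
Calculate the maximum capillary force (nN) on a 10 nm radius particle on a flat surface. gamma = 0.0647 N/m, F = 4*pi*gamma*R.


Convert radius: R = 10 nm = 1e-08 m
F = 4 * pi * gamma * R
F = 4 * pi * 0.0647 * 1e-08
F = 8.13044e-09 N = 8.1304 nN

8.1304


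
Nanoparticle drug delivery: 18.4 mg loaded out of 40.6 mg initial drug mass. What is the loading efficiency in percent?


Drug loading efficiency = (drug loaded / drug initial) * 100
DLE = 18.4 / 40.6 * 100
DLE = 0.4532 * 100
DLE = 45.32%

45.32


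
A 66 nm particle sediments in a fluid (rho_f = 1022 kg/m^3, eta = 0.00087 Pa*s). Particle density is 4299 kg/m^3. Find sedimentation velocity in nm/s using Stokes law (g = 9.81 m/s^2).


Radius R = 66/2 nm = 3.3e-08 m
Density difference = 4299 - 1022 = 3277 kg/m^3
v = 2 * R^2 * (rho_p - rho_f) * g / (9 * eta)
v = 2 * (3.3e-08)^2 * 3277 * 9.81 / (9 * 0.00087)
v = 8.94214e-09 m/s = 8.9421 nm/s

8.9421


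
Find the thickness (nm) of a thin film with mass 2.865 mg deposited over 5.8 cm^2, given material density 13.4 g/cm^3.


Convert: m = 2.865 mg = 2.8650e-06 kg, A = 5.8 cm^2 = 5.8000e-04 m^2, rho = 13.4 g/cm^3 = 13400 kg/m^3
t = m / (A * rho)
t = 2.8650e-06 / (5.8000e-04 * 13400)
t = 3.6863e-07 m = 368.6 nm

368.6


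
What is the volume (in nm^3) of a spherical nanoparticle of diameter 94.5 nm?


Radius r = 94.5/2 = 47.25 nm
Volume V = (4/3) * pi * r^3
V = (4/3) * pi * (47.25)^3
V = 441869.52 nm^3

441869.52


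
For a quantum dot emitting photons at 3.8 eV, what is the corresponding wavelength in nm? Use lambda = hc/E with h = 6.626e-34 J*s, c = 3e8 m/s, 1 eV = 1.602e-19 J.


Convert energy: E = 3.8 eV = 3.8 * 1.602e-19 = 6.0876e-19 J
lambda = h*c / E = 6.626e-34 * 3e8 / 6.0876e-19
lambda = 3.26533e-07 m = 326.5 nm

326.5


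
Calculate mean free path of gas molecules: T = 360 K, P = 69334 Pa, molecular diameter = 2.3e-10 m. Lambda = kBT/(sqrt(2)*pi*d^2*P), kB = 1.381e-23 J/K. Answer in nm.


Mean free path: lambda = kB*T / (sqrt(2) * pi * d^2 * P)
lambda = 1.381e-23 * 360 / (sqrt(2) * pi * (2.3e-10)^2 * 69334)
lambda = 3.05091e-07 m
lambda = 305.09 nm

305.09


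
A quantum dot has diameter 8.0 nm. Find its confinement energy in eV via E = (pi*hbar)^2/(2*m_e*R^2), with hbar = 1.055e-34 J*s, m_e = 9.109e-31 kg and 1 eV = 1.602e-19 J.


Radius R = 8.0/2 = 4 nm = 4e-09 m
E = (pi * 1.055e-34)^2 / (2 * 9.109e-31 * (4e-09)^2)
E(J) = 3.76863e-21
E = E(J) / 1.602e-19 = 0.0235 eV

0.0235


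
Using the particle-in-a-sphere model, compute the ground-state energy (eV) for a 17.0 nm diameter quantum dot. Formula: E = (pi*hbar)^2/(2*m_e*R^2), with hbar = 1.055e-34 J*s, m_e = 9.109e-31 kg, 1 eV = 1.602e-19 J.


Radius R = 17.0/2 = 8.5 nm = 8.5e-09 m
E = (pi * 1.055e-34)^2 / (2 * 9.109e-31 * (8.5e-09)^2)
E(J) = 8.34576e-22
E = E(J) / 1.602e-19 = 0.0052 eV

0.0052


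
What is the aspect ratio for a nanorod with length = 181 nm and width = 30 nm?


Aspect ratio AR = length / diameter
AR = 181 / 30
AR = 6.03

6.03


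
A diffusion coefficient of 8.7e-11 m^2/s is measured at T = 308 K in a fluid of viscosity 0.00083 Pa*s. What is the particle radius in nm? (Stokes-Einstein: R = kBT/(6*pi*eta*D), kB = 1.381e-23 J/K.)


Stokes-Einstein: R = kB*T / (6*pi*eta*D)
R = 1.381e-23 * 308 / (6 * pi * 0.00083 * 8.7e-11)
R = 3.12497e-09 m = 3.12 nm

3.12


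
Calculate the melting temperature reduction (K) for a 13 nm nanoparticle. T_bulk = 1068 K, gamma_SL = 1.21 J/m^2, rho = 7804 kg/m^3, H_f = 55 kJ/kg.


Radius R = 13/2 = 6.5 nm = 6.5e-09 m
Convert H_f = 55 kJ/kg = 55000 J/kg
dT = 2 * gamma_SL * T_bulk / (rho * H_f * R)
dT = 2 * 1.21 * 1068 / (7804 * 55000 * 6.5e-09)
dT = 926.4 K

926.4


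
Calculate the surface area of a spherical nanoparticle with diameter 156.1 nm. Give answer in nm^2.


Radius r = 156.1/2 = 78.05 nm
Surface area SA = 4 * pi * r^2
SA = 4 * pi * (78.05)^2
SA = 76551.85 nm^2

76551.85


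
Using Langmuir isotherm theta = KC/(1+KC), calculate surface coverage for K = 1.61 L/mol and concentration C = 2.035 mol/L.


Langmuir isotherm: theta = K*C / (1 + K*C)
K*C = 1.61 * 2.035 = 3.27635
theta = 3.27635 / (1 + 3.27635) = 3.27635 / 4.27635
theta = 0.7662

0.7662


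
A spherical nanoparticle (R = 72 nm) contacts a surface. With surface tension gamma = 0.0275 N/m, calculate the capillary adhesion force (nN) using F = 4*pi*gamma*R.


Convert radius: R = 72 nm = 7.2e-08 m
F = 4 * pi * gamma * R
F = 4 * pi * 0.0275 * 7.2e-08
F = 2.48814e-08 N = 24.8814 nN

24.8814


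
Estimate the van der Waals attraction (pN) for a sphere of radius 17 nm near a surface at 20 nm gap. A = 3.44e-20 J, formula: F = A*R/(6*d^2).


Convert to SI: R = 17 nm = 1.7e-08 m, d = 20 nm = 2e-08 m
F = A * R / (6 * d^2)
F = 3.44e-20 * 1.7e-08 / (6 * (2e-08)^2)
F = 2.43667e-13 N = 0.244 pN

0.244


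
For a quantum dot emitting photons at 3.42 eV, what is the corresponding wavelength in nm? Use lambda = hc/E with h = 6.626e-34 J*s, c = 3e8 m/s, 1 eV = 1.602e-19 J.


Convert energy: E = 3.42 eV = 3.42 * 1.602e-19 = 5.47884e-19 J
lambda = h*c / E = 6.626e-34 * 3e8 / 5.47884e-19
lambda = 3.62814e-07 m = 362.8 nm

362.8


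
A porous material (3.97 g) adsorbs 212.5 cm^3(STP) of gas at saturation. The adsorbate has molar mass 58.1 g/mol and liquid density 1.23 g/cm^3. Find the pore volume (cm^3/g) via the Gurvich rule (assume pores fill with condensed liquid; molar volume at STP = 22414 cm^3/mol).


Moles adsorbed n = V_ads / 22414 = 212.5 / 22414 = 9.480682e-03 mol
Liquid volume V_liq = n * M / rho_liq = 9.480682e-03 * 58.1 / 1.23 = 0.44783 cm^3
Specific pore volume V_pore = V_liq / m_sample = 0.44783 / 3.97
V_pore = 0.1128 cm^3/g

0.1128


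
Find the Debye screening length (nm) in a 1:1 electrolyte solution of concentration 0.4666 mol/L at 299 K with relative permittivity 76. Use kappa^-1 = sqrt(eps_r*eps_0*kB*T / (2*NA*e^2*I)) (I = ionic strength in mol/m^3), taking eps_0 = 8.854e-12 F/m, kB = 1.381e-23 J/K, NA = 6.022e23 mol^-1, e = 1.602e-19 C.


Ionic strength I = 0.4666 * 1^2 * 1000 = 466.6 mol/m^3
kappa^-1 = sqrt(76 * 8.854e-12 * 1.381e-23 * 299 / (2 * 6.022e23 * (1.602e-19)^2 * 466.6))
kappa^-1 = 0.439 nm

0.439


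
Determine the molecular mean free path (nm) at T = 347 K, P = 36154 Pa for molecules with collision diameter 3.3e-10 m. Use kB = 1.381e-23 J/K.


Mean free path: lambda = kB*T / (sqrt(2) * pi * d^2 * P)
lambda = 1.381e-23 * 347 / (sqrt(2) * pi * (3.3e-10)^2 * 36154)
lambda = 2.73952e-07 m
lambda = 273.95 nm

273.95


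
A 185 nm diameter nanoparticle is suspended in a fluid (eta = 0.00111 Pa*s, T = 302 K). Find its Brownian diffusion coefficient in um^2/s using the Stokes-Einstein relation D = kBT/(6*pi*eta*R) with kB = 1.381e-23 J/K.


Radius R = 185/2 = 92.5 nm = 9.25e-08 m
D = kB*T / (6*pi*eta*R)
D = 1.381e-23 * 302 / (6 * pi * 0.00111 * 9.25e-08)
D = 2.15494e-12 m^2/s = 2.155 um^2/s

2.155


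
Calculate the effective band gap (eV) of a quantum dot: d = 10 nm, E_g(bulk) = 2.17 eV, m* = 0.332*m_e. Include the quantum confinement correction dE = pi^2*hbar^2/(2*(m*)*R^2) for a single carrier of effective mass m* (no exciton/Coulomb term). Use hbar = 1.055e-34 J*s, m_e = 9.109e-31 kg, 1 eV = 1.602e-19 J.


Radius R = 10/2 nm = 5e-09 m
Confinement energy dE = pi^2 * hbar^2 / (2 * m_eff * m_e * R^2)
dE = pi^2 * (1.055e-34)^2 / (2 * 0.332 * 9.109e-31 * (5e-09)^2) J, divided by 1.602e-19 J/eV
dE = 0.0453 eV
Total band gap = E_g(bulk) + dE = 2.17 + 0.0453 = 2.2153 eV

2.2153


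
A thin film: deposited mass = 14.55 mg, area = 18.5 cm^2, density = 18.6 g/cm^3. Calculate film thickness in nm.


Convert: m = 14.55 mg = 1.4550e-05 kg, A = 18.5 cm^2 = 1.8500e-03 m^2, rho = 18.6 g/cm^3 = 18600 kg/m^3
t = m / (A * rho)
t = 1.4550e-05 / (1.8500e-03 * 18600)
t = 4.2284e-07 m = 422.8 nm

422.8


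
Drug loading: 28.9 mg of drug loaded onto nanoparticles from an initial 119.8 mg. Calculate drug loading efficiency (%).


Drug loading efficiency = (drug loaded / drug initial) * 100
DLE = 28.9 / 119.8 * 100
DLE = 0.2412 * 100
DLE = 24.12%

24.12


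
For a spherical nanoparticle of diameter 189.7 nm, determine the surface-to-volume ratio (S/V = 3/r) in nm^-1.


Radius r = 189.7/2 = 94.85 nm
S/V = 3 / r = 3 / 94.85
S/V = 0.0316 nm^-1

0.0316


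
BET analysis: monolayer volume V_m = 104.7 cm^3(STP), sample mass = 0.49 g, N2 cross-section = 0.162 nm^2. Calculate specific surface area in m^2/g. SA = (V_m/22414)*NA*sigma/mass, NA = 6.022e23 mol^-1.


Number of moles in monolayer = V_m / 22414 = 104.7 / 22414 = 0.00467119
Number of molecules = moles * NA = 0.00467119 * 6.022e23
SA = molecules * sigma / mass
SA = (104.7 / 22414) * 6.022e23 * 0.162e-18 / 0.49
SA = 930.0 m^2/g

930.0


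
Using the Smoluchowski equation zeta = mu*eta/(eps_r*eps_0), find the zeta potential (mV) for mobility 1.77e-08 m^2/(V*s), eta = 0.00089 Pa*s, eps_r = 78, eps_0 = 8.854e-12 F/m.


Smoluchowski equation: zeta = mu * eta / (eps_r * eps_0)
zeta = 1.77e-08 * 0.00089 / (78 * 8.854e-12)
zeta = 0.02281 V = 22.81 mV

22.81


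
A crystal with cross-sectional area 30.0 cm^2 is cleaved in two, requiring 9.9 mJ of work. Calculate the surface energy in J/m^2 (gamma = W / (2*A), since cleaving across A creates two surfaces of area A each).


Convert: A = 30.0 cm^2 = 0.003 m^2, W = 9.9 mJ = 0.0099 J
Cleaving exposes two faces of area A, so total new surface = 2*A and gamma = W / (2*A)
gamma = 0.0099 / (2 * 0.003)
gamma = 1.65 J/m^2

1.65


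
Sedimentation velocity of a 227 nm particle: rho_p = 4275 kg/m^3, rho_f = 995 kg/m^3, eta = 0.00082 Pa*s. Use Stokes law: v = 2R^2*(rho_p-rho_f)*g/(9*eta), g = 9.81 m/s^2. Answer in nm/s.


Radius R = 227/2 nm = 1.135e-07 m
Density difference = 4275 - 995 = 3280 kg/m^3
v = 2 * R^2 * (rho_p - rho_f) * g / (9 * eta)
v = 2 * (1.135e-07)^2 * 3280 * 9.81 / (9 * 0.00082)
v = 1.12333e-07 m/s = 112.3332 nm/s

112.3332


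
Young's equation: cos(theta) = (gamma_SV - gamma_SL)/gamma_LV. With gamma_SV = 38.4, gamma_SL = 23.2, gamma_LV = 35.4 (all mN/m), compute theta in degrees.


cos(theta) = (gamma_SV - gamma_SL) / gamma_LV
cos(theta) = (38.4 - 23.2) / 35.4
cos(theta) = 0.429379
theta = arccos(0.429379) = 64.57 degrees

64.57


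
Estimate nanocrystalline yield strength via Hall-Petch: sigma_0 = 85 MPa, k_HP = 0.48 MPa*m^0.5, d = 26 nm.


d = 26 nm = 2.6e-08 m
sqrt(d) = 0.0001612452
Hall-Petch contribution = k / sqrt(d) = 0.48 / 0.0001612452 = 2976.8 MPa
sigma = sigma_0 + k/sqrt(d) = 85 + 2976.8 = 3061.8 MPa

3061.8


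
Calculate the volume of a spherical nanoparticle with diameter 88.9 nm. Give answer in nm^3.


Radius r = 88.9/2 = 44.45 nm
Volume V = (4/3) * pi * r^3
V = (4/3) * pi * (44.45)^3
V = 367878.07 nm^3

367878.07


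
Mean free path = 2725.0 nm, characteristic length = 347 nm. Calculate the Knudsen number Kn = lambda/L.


Knudsen number Kn = lambda / L
Kn = 2725.0 / 347
Kn = 7.853

7.853


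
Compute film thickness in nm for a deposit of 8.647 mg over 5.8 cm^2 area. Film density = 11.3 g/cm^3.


Convert: m = 8.647 mg = 8.6470e-06 kg, A = 5.8 cm^2 = 5.8000e-04 m^2, rho = 11.3 g/cm^3 = 11300 kg/m^3
t = m / (A * rho)
t = 8.6470e-06 / (5.8000e-04 * 11300)
t = 1.3193e-06 m = 1319.3 nm

1319.3


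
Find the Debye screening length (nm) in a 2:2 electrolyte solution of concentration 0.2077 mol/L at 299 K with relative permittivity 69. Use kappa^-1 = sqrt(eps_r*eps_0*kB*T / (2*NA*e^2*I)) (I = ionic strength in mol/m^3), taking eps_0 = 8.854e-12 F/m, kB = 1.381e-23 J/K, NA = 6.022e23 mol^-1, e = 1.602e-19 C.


Ionic strength I = 0.2077 * 2^2 * 1000 = 830.8 mol/m^3
kappa^-1 = sqrt(69 * 8.854e-12 * 1.381e-23 * 299 / (2 * 6.022e23 * (1.602e-19)^2 * 830.8))
kappa^-1 = 0.313 nm

0.313


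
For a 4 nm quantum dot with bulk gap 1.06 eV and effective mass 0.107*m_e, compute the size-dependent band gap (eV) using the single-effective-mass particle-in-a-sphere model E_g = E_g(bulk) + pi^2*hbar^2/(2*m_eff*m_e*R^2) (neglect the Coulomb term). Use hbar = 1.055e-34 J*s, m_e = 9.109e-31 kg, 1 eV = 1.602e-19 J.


Radius R = 4/2 nm = 2e-09 m
Confinement energy dE = pi^2 * hbar^2 / (2 * m_eff * m_e * R^2)
dE = pi^2 * (1.055e-34)^2 / (2 * 0.107 * 9.109e-31 * (2e-09)^2) J, divided by 1.602e-19 J/eV
dE = 0.8794 eV
Total band gap = E_g(bulk) + dE = 1.06 + 0.8794 = 1.9394 eV

1.9394


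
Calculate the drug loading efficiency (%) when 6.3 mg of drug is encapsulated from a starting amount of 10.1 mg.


Drug loading efficiency = (drug loaded / drug initial) * 100
DLE = 6.3 / 10.1 * 100
DLE = 0.6238 * 100
DLE = 62.38%

62.38


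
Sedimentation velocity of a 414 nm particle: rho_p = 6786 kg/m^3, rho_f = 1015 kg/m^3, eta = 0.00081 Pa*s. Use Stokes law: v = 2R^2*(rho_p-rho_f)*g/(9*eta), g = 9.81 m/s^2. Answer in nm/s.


Radius R = 414/2 nm = 2.07e-07 m
Density difference = 6786 - 1015 = 5771 kg/m^3
v = 2 * R^2 * (rho_p - rho_f) * g / (9 * eta)
v = 2 * (2.07e-07)^2 * 5771 * 9.81 / (9 * 0.00081)
v = 6.65523e-07 m/s = 665.5233 nm/s

665.5233


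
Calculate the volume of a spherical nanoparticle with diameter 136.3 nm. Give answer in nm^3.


Radius r = 136.3/2 = 68.15 nm
Volume V = (4/3) * pi * r^3
V = (4/3) * pi * (68.15)^3
V = 1325824.96 nm^3

1325824.96


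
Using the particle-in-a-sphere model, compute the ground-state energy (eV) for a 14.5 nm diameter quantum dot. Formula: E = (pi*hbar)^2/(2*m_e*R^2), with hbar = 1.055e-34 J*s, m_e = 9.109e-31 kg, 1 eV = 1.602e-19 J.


Radius R = 14.5/2 = 7.25 nm = 7.25e-09 m
E = (pi * 1.055e-34)^2 / (2 * 9.109e-31 * (7.25e-09)^2)
E(J) = 1.14717e-21
E = E(J) / 1.602e-19 = 0.0072 eV

0.0072


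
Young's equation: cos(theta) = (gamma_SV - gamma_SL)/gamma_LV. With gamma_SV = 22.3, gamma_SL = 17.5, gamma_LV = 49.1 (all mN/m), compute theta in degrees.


cos(theta) = (gamma_SV - gamma_SL) / gamma_LV
cos(theta) = (22.3 - 17.5) / 49.1
cos(theta) = 0.09776
theta = arccos(0.09776) = 84.39 degrees

84.39


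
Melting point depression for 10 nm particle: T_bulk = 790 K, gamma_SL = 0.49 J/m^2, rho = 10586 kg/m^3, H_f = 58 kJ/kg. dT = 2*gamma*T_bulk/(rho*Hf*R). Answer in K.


Radius R = 10/2 = 5 nm = 5e-09 m
Convert H_f = 58 kJ/kg = 58000 J/kg
dT = 2 * gamma_SL * T_bulk / (rho * H_f * R)
dT = 2 * 0.49 * 790 / (10586 * 58000 * 5e-09)
dT = 252.2 K

252.2


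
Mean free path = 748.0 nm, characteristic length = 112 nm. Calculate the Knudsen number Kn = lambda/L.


Knudsen number Kn = lambda / L
Kn = 748.0 / 112
Kn = 6.6786

6.6786


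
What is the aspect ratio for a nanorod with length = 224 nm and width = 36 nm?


Aspect ratio AR = length / diameter
AR = 224 / 36
AR = 6.22

6.22


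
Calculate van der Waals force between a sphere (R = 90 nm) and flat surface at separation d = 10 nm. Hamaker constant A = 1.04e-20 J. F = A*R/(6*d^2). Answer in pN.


Convert to SI: R = 90 nm = 9e-08 m, d = 10 nm = 1e-08 m
F = A * R / (6 * d^2)
F = 1.04e-20 * 9e-08 / (6 * (1e-08)^2)
F = 1.56e-12 N = 1.56 pN

1.56


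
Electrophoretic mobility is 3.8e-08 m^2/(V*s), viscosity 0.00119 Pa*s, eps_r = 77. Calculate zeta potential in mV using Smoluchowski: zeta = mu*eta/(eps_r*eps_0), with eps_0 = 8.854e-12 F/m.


Smoluchowski equation: zeta = mu * eta / (eps_r * eps_0)
zeta = 3.8e-08 * 0.00119 / (77 * 8.854e-12)
zeta = 0.066329 V = 66.33 mV

66.33


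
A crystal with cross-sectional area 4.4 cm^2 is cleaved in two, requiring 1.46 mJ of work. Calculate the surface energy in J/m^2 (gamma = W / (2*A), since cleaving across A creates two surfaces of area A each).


Convert: A = 4.4 cm^2 = 0.00044 m^2, W = 1.46 mJ = 0.00146 J
Cleaving exposes two faces of area A, so total new surface = 2*A and gamma = W / (2*A)
gamma = 0.00146 / (2 * 0.00044)
gamma = 1.659 J/m^2

1.659


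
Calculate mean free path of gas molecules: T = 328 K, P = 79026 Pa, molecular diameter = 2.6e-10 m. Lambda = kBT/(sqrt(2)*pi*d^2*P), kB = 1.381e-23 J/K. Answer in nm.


Mean free path: lambda = kB*T / (sqrt(2) * pi * d^2 * P)
lambda = 1.381e-23 * 328 / (sqrt(2) * pi * (2.6e-10)^2 * 79026)
lambda = 1.90847e-07 m
lambda = 190.85 nm

190.85


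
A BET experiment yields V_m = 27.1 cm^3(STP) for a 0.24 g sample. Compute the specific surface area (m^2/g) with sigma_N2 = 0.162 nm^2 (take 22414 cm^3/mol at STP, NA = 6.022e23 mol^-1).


Number of moles in monolayer = V_m / 22414 = 27.1 / 22414 = 0.00120907
Number of molecules = moles * NA = 0.00120907 * 6.022e23
SA = molecules * sigma / mass
SA = (27.1 / 22414) * 6.022e23 * 0.162e-18 / 0.24
SA = 491.5 m^2/g

491.5


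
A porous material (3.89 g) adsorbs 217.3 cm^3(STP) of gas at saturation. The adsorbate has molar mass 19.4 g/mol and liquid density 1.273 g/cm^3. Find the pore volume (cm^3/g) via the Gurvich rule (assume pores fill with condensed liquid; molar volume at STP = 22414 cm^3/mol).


Moles adsorbed n = V_ads / 22414 = 217.3 / 22414 = 9.694834e-03 mol
Liquid volume V_liq = n * M / rho_liq = 9.694834e-03 * 19.4 / 1.273 = 0.14775 cm^3
Specific pore volume V_pore = V_liq / m_sample = 0.14775 / 3.89
V_pore = 0.038 cm^3/g

0.038


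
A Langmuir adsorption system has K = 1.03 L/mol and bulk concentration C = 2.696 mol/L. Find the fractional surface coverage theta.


Langmuir isotherm: theta = K*C / (1 + K*C)
K*C = 1.03 * 2.696 = 2.77688
theta = 2.77688 / (1 + 2.77688) = 2.77688 / 3.77688
theta = 0.7352

0.7352


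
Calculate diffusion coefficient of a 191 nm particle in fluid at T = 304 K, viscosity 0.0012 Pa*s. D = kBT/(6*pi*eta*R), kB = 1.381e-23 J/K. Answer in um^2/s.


Radius R = 191/2 = 95.5 nm = 9.55e-08 m
D = kB*T / (6*pi*eta*R)
D = 1.381e-23 * 304 / (6 * pi * 0.0012 * 9.55e-08)
D = 1.94349e-12 m^2/s = 1.943 um^2/s

1.943


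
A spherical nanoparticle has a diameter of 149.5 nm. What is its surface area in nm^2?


Radius r = 149.5/2 = 74.75 nm
Surface area SA = 4 * pi * r^2
SA = 4 * pi * (74.75)^2
SA = 70215.38 nm^2

70215.38


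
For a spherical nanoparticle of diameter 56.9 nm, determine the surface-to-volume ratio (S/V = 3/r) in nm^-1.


Radius r = 56.9/2 = 28.45 nm
S/V = 3 / r = 3 / 28.45
S/V = 0.1054 nm^-1

0.1054


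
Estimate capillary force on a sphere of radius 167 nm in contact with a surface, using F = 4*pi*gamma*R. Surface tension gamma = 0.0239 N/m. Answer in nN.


Convert radius: R = 167 nm = 1.67e-07 m
F = 4 * pi * gamma * R
F = 4 * pi * 0.0239 * 1.67e-07
F = 5.01562e-08 N = 50.1562 nN

50.1562


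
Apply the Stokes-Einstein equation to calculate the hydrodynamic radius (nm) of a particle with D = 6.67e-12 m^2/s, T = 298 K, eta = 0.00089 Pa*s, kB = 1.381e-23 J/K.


Stokes-Einstein: R = kB*T / (6*pi*eta*D)
R = 1.381e-23 * 298 / (6 * pi * 0.00089 * 6.67e-12)
R = 3.67784e-08 m = 36.78 nm

36.78


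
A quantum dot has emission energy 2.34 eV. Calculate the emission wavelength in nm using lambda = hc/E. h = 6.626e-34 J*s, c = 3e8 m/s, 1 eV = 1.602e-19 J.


Convert energy: E = 2.34 eV = 2.34 * 1.602e-19 = 3.74868e-19 J
lambda = h*c / E = 6.626e-34 * 3e8 / 3.74868e-19
lambda = 5.30267e-07 m = 530.3 nm

530.3


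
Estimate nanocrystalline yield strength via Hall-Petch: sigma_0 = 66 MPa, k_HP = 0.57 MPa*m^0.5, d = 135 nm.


d = 135 nm = 1.35e-07 m
sqrt(d) = 0.0003674235
Hall-Petch contribution = k / sqrt(d) = 0.57 / 0.0003674235 = 1551.3 MPa
sigma = sigma_0 + k/sqrt(d) = 66 + 1551.3 = 1617.3 MPa

1617.3


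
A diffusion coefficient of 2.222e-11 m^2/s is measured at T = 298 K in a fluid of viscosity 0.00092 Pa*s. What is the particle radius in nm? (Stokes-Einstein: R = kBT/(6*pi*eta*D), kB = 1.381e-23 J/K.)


Stokes-Einstein: R = kB*T / (6*pi*eta*D)
R = 1.381e-23 * 298 / (6 * pi * 0.00092 * 2.222e-11)
R = 1.06801e-08 m = 10.68 nm

10.68


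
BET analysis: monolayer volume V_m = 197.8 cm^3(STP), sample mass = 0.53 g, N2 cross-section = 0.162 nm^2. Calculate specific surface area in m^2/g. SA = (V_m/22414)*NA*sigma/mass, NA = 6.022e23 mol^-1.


Number of moles in monolayer = V_m / 22414 = 197.8 / 22414 = 0.00882484
Number of molecules = moles * NA = 0.00882484 * 6.022e23
SA = molecules * sigma / mass
SA = (197.8 / 22414) * 6.022e23 * 0.162e-18 / 0.53
SA = 1624.4 m^2/g

1624.4


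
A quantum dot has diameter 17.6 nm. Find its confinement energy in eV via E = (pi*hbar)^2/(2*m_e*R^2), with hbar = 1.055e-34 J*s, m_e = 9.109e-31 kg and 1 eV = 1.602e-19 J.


Radius R = 17.6/2 = 8.8 nm = 8.8e-09 m
E = (pi * 1.055e-34)^2 / (2 * 9.109e-31 * (8.8e-09)^2)
E(J) = 7.78643e-22
E = E(J) / 1.602e-19 = 0.0049 eV

0.0049


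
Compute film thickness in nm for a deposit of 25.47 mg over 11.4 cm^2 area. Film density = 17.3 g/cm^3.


Convert: m = 25.47 mg = 2.5470e-05 kg, A = 11.4 cm^2 = 1.1400e-03 m^2, rho = 17.3 g/cm^3 = 17300 kg/m^3
t = m / (A * rho)
t = 2.5470e-05 / (1.1400e-03 * 17300)
t = 1.2915e-06 m = 1291.5 nm

1291.5


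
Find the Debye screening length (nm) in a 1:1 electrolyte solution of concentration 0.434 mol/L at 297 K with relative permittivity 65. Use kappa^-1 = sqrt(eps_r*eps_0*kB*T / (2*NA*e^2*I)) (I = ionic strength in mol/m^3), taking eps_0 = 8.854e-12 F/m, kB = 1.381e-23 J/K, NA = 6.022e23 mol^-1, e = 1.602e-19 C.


Ionic strength I = 0.434 * 1^2 * 1000 = 434 mol/m^3
kappa^-1 = sqrt(65 * 8.854e-12 * 1.381e-23 * 297 / (2 * 6.022e23 * (1.602e-19)^2 * 434))
kappa^-1 = 0.419 nm

0.419


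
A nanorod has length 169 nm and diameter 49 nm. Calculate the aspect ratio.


Aspect ratio AR = length / diameter
AR = 169 / 49
AR = 3.45

3.45


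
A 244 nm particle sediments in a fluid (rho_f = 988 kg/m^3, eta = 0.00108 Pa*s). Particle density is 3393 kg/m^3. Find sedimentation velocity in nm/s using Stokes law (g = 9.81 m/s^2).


Radius R = 244/2 nm = 1.22e-07 m
Density difference = 3393 - 988 = 2405 kg/m^3
v = 2 * R^2 * (rho_p - rho_f) * g / (9 * eta)
v = 2 * (1.22e-07)^2 * 2405 * 9.81 / (9 * 0.00108)
v = 7.22549e-08 m/s = 72.2549 nm/s

72.2549


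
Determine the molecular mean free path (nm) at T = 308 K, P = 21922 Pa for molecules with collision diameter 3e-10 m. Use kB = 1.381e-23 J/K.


Mean free path: lambda = kB*T / (sqrt(2) * pi * d^2 * P)
lambda = 1.381e-23 * 308 / (sqrt(2) * pi * (3e-10)^2 * 21922)
lambda = 4.8524e-07 m
lambda = 485.24 nm

485.24


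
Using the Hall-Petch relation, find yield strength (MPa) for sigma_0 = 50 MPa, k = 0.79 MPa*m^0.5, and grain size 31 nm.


d = 31 nm = 3.1e-08 m
sqrt(d) = 0.0001760682
Hall-Petch contribution = k / sqrt(d) = 0.79 / 0.0001760682 = 4486.9 MPa
sigma = sigma_0 + k/sqrt(d) = 50 + 4486.9 = 4536.9 MPa

4536.9


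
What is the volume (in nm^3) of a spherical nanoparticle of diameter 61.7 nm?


Radius r = 61.7/2 = 30.85 nm
Volume V = (4/3) * pi * r^3
V = (4/3) * pi * (30.85)^3
V = 122985.56 nm^3

122985.56


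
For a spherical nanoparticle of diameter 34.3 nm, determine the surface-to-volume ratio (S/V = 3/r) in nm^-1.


Radius r = 34.3/2 = 17.15 nm
S/V = 3 / r = 3 / 17.15
S/V = 0.1749 nm^-1

0.1749


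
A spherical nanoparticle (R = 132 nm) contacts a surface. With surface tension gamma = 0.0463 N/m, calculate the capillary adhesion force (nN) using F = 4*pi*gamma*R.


Convert radius: R = 132 nm = 1.32e-07 m
F = 4 * pi * gamma * R
F = 4 * pi * 0.0463 * 1.32e-07
F = 7.68006e-08 N = 76.8006 nN

76.8006


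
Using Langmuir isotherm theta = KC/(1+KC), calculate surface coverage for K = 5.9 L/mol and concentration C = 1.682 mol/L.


Langmuir isotherm: theta = K*C / (1 + K*C)
K*C = 5.9 * 1.682 = 9.9238
theta = 9.9238 / (1 + 9.9238) = 9.9238 / 10.9238
theta = 0.9085

0.9085


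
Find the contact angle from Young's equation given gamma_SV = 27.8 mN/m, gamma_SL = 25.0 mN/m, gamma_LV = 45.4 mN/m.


cos(theta) = (gamma_SV - gamma_SL) / gamma_LV
cos(theta) = (27.8 - 25.0) / 45.4
cos(theta) = 0.061674
theta = arccos(0.061674) = 86.46 degrees

86.46


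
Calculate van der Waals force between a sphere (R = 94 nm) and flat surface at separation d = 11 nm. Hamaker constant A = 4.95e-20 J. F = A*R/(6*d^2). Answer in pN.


Convert to SI: R = 94 nm = 9.4e-08 m, d = 11 nm = 1.1e-08 m
F = A * R / (6 * d^2)
F = 4.95e-20 * 9.4e-08 / (6 * (1.1e-08)^2)
F = 6.40909e-12 N = 6.409 pN

6.409


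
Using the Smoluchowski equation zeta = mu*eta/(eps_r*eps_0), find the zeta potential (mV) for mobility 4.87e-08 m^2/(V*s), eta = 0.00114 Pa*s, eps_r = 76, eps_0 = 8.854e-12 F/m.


Smoluchowski equation: zeta = mu * eta / (eps_r * eps_0)
zeta = 4.87e-08 * 0.00114 / (76 * 8.854e-12)
zeta = 0.082505 V = 82.51 mV

82.51


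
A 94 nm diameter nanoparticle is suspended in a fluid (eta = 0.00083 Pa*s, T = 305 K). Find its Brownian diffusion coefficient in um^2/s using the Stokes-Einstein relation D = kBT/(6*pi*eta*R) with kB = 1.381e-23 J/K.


Radius R = 94/2 = 47 nm = 4.7e-08 m
D = kB*T / (6*pi*eta*R)
D = 1.381e-23 * 305 / (6 * pi * 0.00083 * 4.7e-08)
D = 5.72818e-12 m^2/s = 5.728 um^2/s

5.728


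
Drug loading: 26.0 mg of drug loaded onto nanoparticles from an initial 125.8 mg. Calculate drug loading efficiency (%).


Drug loading efficiency = (drug loaded / drug initial) * 100
DLE = 26.0 / 125.8 * 100
DLE = 0.2067 * 100
DLE = 20.67%

20.67
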